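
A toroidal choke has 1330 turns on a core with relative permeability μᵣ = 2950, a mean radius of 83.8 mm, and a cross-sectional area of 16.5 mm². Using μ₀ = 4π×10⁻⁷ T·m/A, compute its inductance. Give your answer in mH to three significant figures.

For a thin toroid, L = μ₀μᵣN²A/(2πR).
L = (4π×10⁻⁷)(2950)(1330)²(1.650×10^-5) / (2π×8.380×10^-2 m) = 0.20549 H.

L ≈ 205 mH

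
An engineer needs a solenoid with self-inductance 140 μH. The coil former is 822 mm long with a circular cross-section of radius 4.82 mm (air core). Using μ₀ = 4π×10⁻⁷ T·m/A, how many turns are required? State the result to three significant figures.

A = πr² = π(4.820×10^-3 m)² = 7.299×10^-5 m².
From L = μ₀N²A/ℓ, N = √(Lℓ / (μ₀A)).
N = √[(1.400×10^-4)(0.822) / ((4π×10⁻⁷)×7.299×10^-5)] = √(1.2547×10^6) ≈ 1120.1.

N ≈ 1120 turns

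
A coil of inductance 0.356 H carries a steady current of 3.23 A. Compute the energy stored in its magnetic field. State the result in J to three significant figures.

Stored magnetic energy: U = ½LI².
U = ½(0.356 H)(3.23 A)² = 1.857 J.

U ≈ 1.86 J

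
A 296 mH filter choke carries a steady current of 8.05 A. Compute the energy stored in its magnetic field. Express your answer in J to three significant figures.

U ≈ 9.59 J

Stored magnetic energy: U = ½LI².
U = ½(0.296 H)(8.05 A)² = 9.591 J.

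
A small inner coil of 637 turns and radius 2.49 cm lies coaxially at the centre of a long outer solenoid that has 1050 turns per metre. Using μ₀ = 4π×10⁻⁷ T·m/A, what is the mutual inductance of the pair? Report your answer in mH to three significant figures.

M ≈ 1.64 mH

The outer solenoid produces a uniform field B₁ = μ₀n₁I₁ across the inner coil,
so the flux linkage is N₂Φ = N₂B₁A₂ = μ₀n₁N₂A₂·I₁, giving M = μ₀n₁N₂A₂.
A₂ = πr² = π(2.490×10^-2 m)² = 1.948×10^-3 m².
M = (4π×10⁻⁷)(1050)(637)(1.948×10^-3) = 1.637×10^-3 H.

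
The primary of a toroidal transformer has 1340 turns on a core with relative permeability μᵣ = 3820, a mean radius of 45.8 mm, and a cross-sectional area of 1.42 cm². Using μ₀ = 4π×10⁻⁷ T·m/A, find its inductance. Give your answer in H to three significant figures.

L ≈ 4.25 H

For a thin toroid, L = μ₀μᵣN²A/(2πR).
L = (4π×10⁻⁷)(3820)(1340)²(1.420×10^-4) / (2π×4.580×10^-2 m) = 4.253 H.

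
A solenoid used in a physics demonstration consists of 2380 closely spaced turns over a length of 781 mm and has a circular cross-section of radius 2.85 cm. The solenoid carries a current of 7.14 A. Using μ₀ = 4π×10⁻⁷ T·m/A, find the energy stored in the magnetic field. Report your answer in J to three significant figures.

A = πr² = π(2.850×10^-2 m)² = 2.552×10^-3 m².
L = μ₀N²A/ℓ = (4π×10⁻⁷)(2380)²(2.552×10^-3)/(0.781) = 2.326×10^-2 H.
U = ½LI² = ½(2.326×10^-2)(7.14)² = 0.5928 J.

U ≈ 0.593 J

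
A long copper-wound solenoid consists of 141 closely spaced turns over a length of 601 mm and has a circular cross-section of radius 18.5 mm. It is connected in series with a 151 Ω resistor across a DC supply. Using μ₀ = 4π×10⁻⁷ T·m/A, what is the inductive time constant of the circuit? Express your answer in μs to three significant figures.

τ ≈ 0.296 μs

A = πr² = π(1.850×10^-2 m)² = 1.075×10^-3 m².
L = μ₀N²A/ℓ = (4π×10⁻⁷)(141)²(1.075×10^-3)/(0.601) = 4.470×10^-5 H.
τ = L/R = (4.470×10^-5)/(151) = 2.960×10^-7 s.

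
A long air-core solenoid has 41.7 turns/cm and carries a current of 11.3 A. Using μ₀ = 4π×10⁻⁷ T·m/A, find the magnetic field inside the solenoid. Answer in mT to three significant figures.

Inside a long solenoid, B = μ₀nI.
B = (4π×10⁻⁷)(4.170×10^3 m⁻¹)(11.3 A) = 5.921×10^-2 T.

B ≈ 59.2 mT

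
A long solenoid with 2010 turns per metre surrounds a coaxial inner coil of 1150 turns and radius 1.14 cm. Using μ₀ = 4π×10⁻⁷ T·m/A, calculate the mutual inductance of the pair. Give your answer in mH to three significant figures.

The outer solenoid produces a uniform field B₁ = μ₀n₁I₁ across the inner coil,
so the flux linkage is N₂Φ = N₂B₁A₂ = μ₀n₁N₂A₂·I₁, giving M = μ₀n₁N₂A₂.
A₂ = πr² = π(1.140×10^-2 m)² = 4.083×10^-4 m².
M = (4π×10⁻⁷)(2010)(1150)(4.083×10^-4) = 1.186×10^-3 H.

M ≈ 1.19 mH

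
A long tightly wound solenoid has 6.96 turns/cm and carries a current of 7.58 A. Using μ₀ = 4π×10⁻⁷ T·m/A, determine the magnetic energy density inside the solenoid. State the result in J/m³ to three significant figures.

B = μ₀nI = (4π×10⁻⁷)(696)(7.58) = 6.630×10^-3 T.
u = B²/(2μ₀) = (6.630×10^-3)²/(2×4π×10⁻⁷) = 17.49 J/m³.

u ≈ 17.5 J/m³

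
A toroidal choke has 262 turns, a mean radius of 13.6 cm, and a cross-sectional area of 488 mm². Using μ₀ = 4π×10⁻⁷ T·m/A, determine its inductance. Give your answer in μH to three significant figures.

L ≈ 49.3 μH

For a thin toroid, L = μ₀N²A/(2πR).
L = (4π×10⁻⁷)(262)²(4.880×10^-4) / (2π×0.136 m) = 4.926×10^-5 H.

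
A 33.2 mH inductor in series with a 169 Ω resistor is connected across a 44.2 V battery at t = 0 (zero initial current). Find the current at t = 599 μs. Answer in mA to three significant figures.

I ≈ 249 mA

τ = L/R = 3.320×10^-2/169 = 1.964×10^-4 s; final current I_∞ = ε/R = 44.2/169 = 0.2615 A.
I(t) = I_∞(1 − e^(−t/τ)) with t/τ = 3.049.
I = (0.2615)(1 − e^(−3.049)) = 0.2491 A.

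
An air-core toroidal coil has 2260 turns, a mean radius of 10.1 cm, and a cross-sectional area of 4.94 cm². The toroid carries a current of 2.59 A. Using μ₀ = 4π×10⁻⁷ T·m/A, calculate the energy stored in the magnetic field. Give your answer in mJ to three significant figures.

U ≈ 16.8 mJ

L = μ₀N²A/(2πR) = (4π×10⁻⁷)(2260)²(4.940×10^-4)/(2π×0.101) = 4.996×10^-3 H.
U = ½LI² = ½(4.996×10^-3)(2.59)² = 1.676×10^-2 J.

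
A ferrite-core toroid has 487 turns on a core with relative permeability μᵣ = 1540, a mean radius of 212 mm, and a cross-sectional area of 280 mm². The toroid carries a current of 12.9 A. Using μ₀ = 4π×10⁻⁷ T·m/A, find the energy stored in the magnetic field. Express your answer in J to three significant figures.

L = μ₀μᵣN²A/(2πR) = (4π×10⁻⁷)(1540)(487)²(2.800×10^-4)/(2π×0.212) = 9.648×10^-2 H.
U = ½LI² = ½(9.648×10^-2)(12.9)² = 8.027 J.

U ≈ 8.03 J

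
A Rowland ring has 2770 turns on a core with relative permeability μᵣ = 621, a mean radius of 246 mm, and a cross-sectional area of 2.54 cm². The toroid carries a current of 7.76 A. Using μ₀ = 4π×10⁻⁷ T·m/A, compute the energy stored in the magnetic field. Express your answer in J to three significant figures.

U ≈ 29.6 J

L = μ₀μᵣN²A/(2πR) = (4π×10⁻⁷)(621)(2770)²(2.540×10^-4)/(2π×0.246) = 0.984 H.
U = ½LI² = ½(0.984)(7.76)² = 29.63 J.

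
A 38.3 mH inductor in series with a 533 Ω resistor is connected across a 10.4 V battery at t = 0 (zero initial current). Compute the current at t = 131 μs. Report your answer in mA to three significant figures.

I ≈ 16.4 mA

τ = L/R = 3.830×10^-2/533 = 7.186×10^-5 s; final current I_∞ = ε/R = 10.4/533 = 1.951×10^-2 A.
I(t) = I_∞(1 − e^(−t/τ)) with t/τ = 1.823.
I = (1.951×10^-2)(1 − e^(−1.823)) = 1.636×10^-2 A.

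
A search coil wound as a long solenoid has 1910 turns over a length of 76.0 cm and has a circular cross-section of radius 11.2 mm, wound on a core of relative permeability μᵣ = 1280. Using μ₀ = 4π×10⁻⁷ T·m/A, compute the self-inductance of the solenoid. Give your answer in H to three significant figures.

A = πr² = π(1.120×10^-2 m)² = 3.941×10^-4 m².
For a long solenoid, L = μ₀μᵣN²A/ℓ.
L = (4π×10⁻⁷)(1280)(1910)²(3.941×10^-4)/(0.76 m) = 3.043 H.

L ≈ 3.04 H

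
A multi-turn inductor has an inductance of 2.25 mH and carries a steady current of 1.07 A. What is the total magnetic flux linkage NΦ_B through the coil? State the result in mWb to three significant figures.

From L = NΦ_B/I, the flux linkage is NΦ_B = LI.
NΦ_B = (2.250×10^-3 H)(1.07 A) = 2.407×10^-3 Wb.

NΦ_B ≈ 2.41 mWb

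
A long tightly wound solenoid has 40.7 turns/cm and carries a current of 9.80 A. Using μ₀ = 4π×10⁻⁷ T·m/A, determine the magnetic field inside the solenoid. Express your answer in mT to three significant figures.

Inside a long solenoid, B = μ₀nI.
B = (4π×10⁻⁷)(4.070×10^3 m⁻¹)(9.80 A) = 5.012×10^-2 T.

B ≈ 50.1 mT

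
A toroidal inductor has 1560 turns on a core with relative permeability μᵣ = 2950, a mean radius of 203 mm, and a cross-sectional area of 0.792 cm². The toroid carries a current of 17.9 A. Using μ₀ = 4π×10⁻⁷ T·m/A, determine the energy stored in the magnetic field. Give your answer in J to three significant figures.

L = μ₀μᵣN²A/(2πR) = (4π×10⁻⁷)(2950)(1560)²(7.920×10^-5)/(2π×0.203) = 0.5602 H.
U = ½LI² = ½(0.5602)(17.9)² = 89.74 J.

U ≈ 89.7 J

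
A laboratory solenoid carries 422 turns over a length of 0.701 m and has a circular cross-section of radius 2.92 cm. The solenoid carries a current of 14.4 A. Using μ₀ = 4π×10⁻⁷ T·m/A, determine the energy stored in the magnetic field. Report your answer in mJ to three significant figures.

U ≈ 88.7 mJ

A = πr² = π(2.920×10^-2 m)² = 2.679×10^-3 m².
L = μ₀N²A/ℓ = (4π×10⁻⁷)(422)²(2.679×10^-3)/(0.701) = 8.551×10^-4 H.
U = ½LI² = ½(8.551×10^-4)(14.4)² = 8.866×10^-2 J.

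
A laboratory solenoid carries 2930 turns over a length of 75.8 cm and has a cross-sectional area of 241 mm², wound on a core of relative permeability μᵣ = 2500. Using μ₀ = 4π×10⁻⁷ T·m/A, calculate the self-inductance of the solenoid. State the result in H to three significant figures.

L ≈ 8.57 H

A = 241 mm² = 2.410×10^-4 m².
For a long solenoid, L = μ₀μᵣN²A/ℓ.
L = (4π×10⁻⁷)(2500)(2930)²(2.410×10^-4)/(0.758 m) = 8.57498 H.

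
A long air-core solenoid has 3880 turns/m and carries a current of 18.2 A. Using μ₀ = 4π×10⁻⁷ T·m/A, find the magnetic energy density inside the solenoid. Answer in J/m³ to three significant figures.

B = μ₀nI = (4π×10⁻⁷)(3.880×10^3)(18.2) = 8.874×10^-2 T.
u = B²/(2μ₀) = (8.874×10^-2)²/(2×4π×10⁻⁷) = 3.133×10^3 J/m³.

u ≈ 3130 J/m³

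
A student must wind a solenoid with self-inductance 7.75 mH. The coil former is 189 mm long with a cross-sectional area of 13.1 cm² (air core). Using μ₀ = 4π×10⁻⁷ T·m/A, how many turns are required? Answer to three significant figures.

A = 13.1 cm² = 1.310×10^-3 m².
From L = μ₀N²A/ℓ, N = √(Lℓ / (μ₀A)).
N = √[(7.750×10^-3)(0.189) / ((4π×10⁻⁷)×1.310×10^-3)] = √(8.898×10^5) ≈ 943.3.

N ≈ 943 turns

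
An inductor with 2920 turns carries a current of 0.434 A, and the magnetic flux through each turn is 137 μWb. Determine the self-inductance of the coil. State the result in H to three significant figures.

L ≈ 0.922 H

Self-inductance is defined by L = NΦ_B/I (flux linkage over current).
L = (2920)(1.370×10^-4 Wb)/(0.434 A) = 0.9218 H.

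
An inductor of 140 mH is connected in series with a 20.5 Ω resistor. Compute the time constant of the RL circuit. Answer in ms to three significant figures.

τ ≈ 6.83 ms

τ = L/R = (0.14 H)/(20.5 Ω) = 6.829×10^-3 s.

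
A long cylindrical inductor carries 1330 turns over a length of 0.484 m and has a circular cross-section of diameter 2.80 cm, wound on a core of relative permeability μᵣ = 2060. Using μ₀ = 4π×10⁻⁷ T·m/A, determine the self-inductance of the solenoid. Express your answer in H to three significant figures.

L ≈ 5.83 H

A = π(d/2)² = π(1.400×10^-2 m)² = 6.158×10^-4 m².
For a long solenoid, L = μ₀μᵣN²A/ℓ.
L = (4π×10⁻⁷)(2060)(1330)²(6.158×10^-4)/(0.484 m) = 5.826 H.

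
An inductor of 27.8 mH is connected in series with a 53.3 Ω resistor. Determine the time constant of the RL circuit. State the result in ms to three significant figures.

τ ≈ 0.522 ms

τ = L/R = (2.780×10^-2 H)/(53.3 Ω) = 5.216×10^-4 s.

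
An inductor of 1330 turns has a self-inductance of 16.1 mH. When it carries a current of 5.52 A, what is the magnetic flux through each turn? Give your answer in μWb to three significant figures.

From L = NΦ_B/I, the flux per turn is Φ_B = LI/N.
Φ_B = (1.610×10^-2 H)(5.52 A)/1330 = 6.682×10^-5 Wb.

Φ_B ≈ 66.8 μWb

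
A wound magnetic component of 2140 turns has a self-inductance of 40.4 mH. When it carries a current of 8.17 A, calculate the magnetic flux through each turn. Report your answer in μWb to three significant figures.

From L = NΦ_B/I, the flux per turn is Φ_B = LI/N.
Φ_B = (4.040×10^-2 H)(8.17 A)/2140 = 1.542×10^-4 Wb.

Φ_B ≈ 154 μWb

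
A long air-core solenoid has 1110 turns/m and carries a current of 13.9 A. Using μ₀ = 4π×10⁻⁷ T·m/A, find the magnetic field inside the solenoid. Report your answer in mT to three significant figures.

Inside a long solenoid, B = μ₀nI.
B = (4π×10⁻⁷)(1.110×10^3 m⁻¹)(13.9 A) = 1.939×10^-2 T.

B ≈ 19.4 mT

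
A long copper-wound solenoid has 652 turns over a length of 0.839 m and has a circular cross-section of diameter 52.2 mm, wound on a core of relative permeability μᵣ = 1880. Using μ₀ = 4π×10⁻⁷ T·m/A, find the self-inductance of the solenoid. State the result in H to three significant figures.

A = π(d/2)² = π(2.610×10^-2 m)² = 2.140×10^-3 m².
For a long solenoid, L = μ₀μᵣN²A/ℓ.
L = (4π×10⁻⁷)(1880)(652)²(2.140×10^-3)/(0.839 m) = 2.562 H.

L ≈ 2.56 H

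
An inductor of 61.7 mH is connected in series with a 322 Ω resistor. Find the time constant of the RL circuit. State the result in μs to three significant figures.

τ ≈ 192 μs

τ = L/R = (6.170×10^-2 H)/(322 Ω) = 1.916×10^-4 s.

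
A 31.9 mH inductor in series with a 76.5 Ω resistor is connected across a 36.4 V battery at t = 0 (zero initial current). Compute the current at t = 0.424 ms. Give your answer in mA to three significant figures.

I ≈ 304 mA

τ = L/R = 3.190×10^-2/76.5 = 4.170×10^-4 s; final current I_∞ = ε/R = 36.4/76.5 = 0.4758 A.
I(t) = I_∞(1 − e^(−t/τ)) with t/τ = 1.017.
I = (0.4758)(1 − e^(−1.017)) = 0.3037 A.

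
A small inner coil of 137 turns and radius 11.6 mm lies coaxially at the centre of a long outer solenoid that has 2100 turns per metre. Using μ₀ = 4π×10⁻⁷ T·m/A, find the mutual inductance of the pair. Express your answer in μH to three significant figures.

M ≈ 153 μH

The outer solenoid produces a uniform field B₁ = μ₀n₁I₁ across the inner coil,
so the flux linkage is N₂Φ = N₂B₁A₂ = μ₀n₁N₂A₂·I₁, giving M = μ₀n₁N₂A₂.
A₂ = πr² = π(1.160×10^-2 m)² = 4.227×10^-4 m².
M = (4π×10⁻⁷)(2100)(137)(4.227×10^-4) = 1.528×10^-4 H.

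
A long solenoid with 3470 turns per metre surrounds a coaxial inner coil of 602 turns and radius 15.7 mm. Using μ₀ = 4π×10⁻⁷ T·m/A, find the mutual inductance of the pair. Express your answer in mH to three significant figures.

The outer solenoid produces a uniform field B₁ = μ₀n₁I₁ across the inner coil,
so the flux linkage is N₂Φ = N₂B₁A₂ = μ₀n₁N₂A₂·I₁, giving M = μ₀n₁N₂A₂.
A₂ = πr² = π(1.570×10^-2 m)² = 7.744×10^-4 m².
M = (4π×10⁻⁷)(3470)(602)(7.744×10^-4) = 2.033×10^-3 H.

M ≈ 2.03 mH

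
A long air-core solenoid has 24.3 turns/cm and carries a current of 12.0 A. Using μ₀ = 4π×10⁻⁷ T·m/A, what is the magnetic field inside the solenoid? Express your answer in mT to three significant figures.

B ≈ 36.6 mT

Inside a long solenoid, B = μ₀nI.
B = (4π×10⁻⁷)(2.430×10^3 m⁻¹)(12.0 A) = 3.664×10^-2 T.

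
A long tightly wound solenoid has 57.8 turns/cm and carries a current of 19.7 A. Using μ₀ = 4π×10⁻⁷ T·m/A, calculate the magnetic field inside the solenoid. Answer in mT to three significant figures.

Inside a long solenoid, B = μ₀nI.
B = (4π×10⁻⁷)(5.780×10^3 m⁻¹)(19.7 A) = 0.1431 T.

B ≈ 143 mT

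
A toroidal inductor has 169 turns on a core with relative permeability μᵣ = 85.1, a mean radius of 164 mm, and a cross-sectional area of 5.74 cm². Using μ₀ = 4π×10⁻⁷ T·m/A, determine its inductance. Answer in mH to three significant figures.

For a thin toroid, L = μ₀μᵣN²A/(2πR).
L = (4π×10⁻⁷)(85.1)(169)²(5.740×10^-4) / (2π×0.164 m) = 1.701×10^-3 H.

L ≈ 1.70 mH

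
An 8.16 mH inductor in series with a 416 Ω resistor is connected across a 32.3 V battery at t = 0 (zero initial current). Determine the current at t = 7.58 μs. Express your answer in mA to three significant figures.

I ≈ 24.9 mA

τ = L/R = 8.160×10^-3/416 = 1.962×10^-5 s; final current I_∞ = ε/R = 32.3/416 = 7.764×10^-2 A.
I(t) = I_∞(1 − e^(−t/τ)) with t/τ = 0.386.
I = (7.764×10^-2)(1 − e^(−0.386)) = 2.489×10^-2 A.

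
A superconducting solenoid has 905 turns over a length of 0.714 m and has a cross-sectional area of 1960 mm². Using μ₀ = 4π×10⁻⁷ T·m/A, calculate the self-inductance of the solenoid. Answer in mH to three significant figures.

A = 1960 mm² = 1.960×10^-3 m².
For a long solenoid, L = μ₀N²A/ℓ.
L = (4π×10⁻⁷)(905)²(1.960×10^-3)/(0.714 m) = 2.825×10^-3 H.

L ≈ 2.83 mH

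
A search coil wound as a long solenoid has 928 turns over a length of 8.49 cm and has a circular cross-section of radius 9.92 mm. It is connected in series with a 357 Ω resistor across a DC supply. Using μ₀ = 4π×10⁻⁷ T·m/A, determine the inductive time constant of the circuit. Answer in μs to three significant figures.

A = πr² = π(9.920×10^-3 m)² = 3.092×10^-4 m².
L = μ₀N²A/ℓ = (4π×10⁻⁷)(928)²(3.092×10^-4)/(8.490×10^-2) = 3.941×10^-3 H.
τ = L/R = (3.941×10^-3)/(357) = 1.104×10^-5 s.

τ ≈ 11.0 μs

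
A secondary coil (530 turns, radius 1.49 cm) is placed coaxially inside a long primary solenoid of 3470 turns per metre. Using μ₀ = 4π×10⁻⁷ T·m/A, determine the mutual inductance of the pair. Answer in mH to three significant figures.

The outer solenoid produces a uniform field B₁ = μ₀n₁I₁ across the inner coil,
so the flux linkage is N₂Φ = N₂B₁A₂ = μ₀n₁N₂A₂·I₁, giving M = μ₀n₁N₂A₂.
A₂ = πr² = π(1.490×10^-2 m)² = 6.9746×10^-4 m².
M = (4π×10⁻⁷)(3470)(530)(6.9746×10^-4) = 1.612×10^-3 H.

M ≈ 1.61 mH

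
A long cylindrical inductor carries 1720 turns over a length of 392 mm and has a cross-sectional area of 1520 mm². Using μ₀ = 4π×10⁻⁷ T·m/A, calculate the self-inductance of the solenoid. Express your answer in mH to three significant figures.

L ≈ 14.4 mH

A = 1520 mm² = 1.520×10^-3 m².
For a long solenoid, L = μ₀N²A/ℓ.
L = (4π×10⁻⁷)(1720)²(1.520×10^-3)/(0.392 m) = 1.442×10^-2 H.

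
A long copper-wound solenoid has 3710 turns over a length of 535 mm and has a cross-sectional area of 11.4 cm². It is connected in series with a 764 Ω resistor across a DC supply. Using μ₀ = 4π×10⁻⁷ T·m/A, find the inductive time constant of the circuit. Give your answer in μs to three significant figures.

A = 11.4 cm² = 1.140×10^-3 m².
L = μ₀N²A/ℓ = (4π×10⁻⁷)(3710)²(1.140×10^-3)/(0.535) = 3.686×10^-2 H.
τ = L/R = (3.686×10^-2)/(764) = 4.824×10^-5 s.

τ ≈ 48.2 μs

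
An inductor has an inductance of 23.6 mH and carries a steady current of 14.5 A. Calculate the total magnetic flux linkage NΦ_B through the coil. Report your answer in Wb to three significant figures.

From L = NΦ_B/I, the flux linkage is NΦ_B = LI.
NΦ_B = (2.360×10^-2 H)(14.5 A) = 0.3422 Wb.

NΦ_B ≈ 0.342 Wb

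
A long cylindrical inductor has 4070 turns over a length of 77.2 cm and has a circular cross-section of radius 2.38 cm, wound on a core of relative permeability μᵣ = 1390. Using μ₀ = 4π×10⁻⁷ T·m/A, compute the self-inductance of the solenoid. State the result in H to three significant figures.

L ≈ 66.7 H

A = πr² = π(2.380×10^-2 m)² = 1.780×10^-3 m².
For a long solenoid, L = μ₀μᵣN²A/ℓ.
L = (4π×10⁻⁷)(1390)(4070)²(1.780×10^-3)/(0.772 m) = 66.7 H.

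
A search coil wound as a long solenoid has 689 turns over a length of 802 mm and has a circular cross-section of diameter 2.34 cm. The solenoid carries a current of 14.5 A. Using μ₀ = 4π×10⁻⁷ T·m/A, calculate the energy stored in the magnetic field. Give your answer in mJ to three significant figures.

A = π(d/2)² = π(1.170×10^-2 m)² = 4.301×10^-4 m².
L = μ₀N²A/ℓ = (4π×10⁻⁷)(689)²(4.301×10^-4)/(0.802) = 3.199×10^-4 H.
U = ½LI² = ½(3.199×10^-4)(14.5)² = 3.363×10^-2 J.

U ≈ 33.6 mJ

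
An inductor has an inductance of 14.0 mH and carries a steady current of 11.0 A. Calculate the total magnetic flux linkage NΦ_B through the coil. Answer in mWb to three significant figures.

NΦ_B ≈ 154 mWb

From L = NΦ_B/I, the flux linkage is NΦ_B = LI.
NΦ_B = (1.400×10^-2 H)(11.0 A) = 0.154 Wb.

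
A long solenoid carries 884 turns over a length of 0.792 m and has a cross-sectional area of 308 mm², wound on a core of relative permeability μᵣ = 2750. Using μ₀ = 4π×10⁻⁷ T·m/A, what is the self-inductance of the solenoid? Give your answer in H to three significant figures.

A = 308 mm² = 3.080×10^-4 m².
For a long solenoid, L = μ₀μᵣN²A/ℓ.
L = (4π×10⁻⁷)(2750)(884)²(3.080×10^-4)/(0.792 m) = 1.05 H.

L ≈ 1.05 H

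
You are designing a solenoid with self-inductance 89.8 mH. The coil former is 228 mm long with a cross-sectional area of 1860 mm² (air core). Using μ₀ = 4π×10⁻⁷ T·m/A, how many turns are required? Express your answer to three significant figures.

A = 1860 mm² = 1.860×10^-3 m².
From L = μ₀N²A/ℓ, N = √(Lℓ / (μ₀A)).
N = √[(8.980×10^-2)(0.228) / ((4π×10⁻⁷)×1.860×10^-3)] = √(8.760×10^6) ≈ 2959.7.

N ≈ 2960 turns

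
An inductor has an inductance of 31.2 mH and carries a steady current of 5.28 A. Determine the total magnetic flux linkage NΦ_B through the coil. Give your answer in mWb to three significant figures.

From L = NΦ_B/I, the flux linkage is NΦ_B = LI.
NΦ_B = (3.120×10^-2 H)(5.28 A) = 0.1647 Wb.

NΦ_B ≈ 165 mWb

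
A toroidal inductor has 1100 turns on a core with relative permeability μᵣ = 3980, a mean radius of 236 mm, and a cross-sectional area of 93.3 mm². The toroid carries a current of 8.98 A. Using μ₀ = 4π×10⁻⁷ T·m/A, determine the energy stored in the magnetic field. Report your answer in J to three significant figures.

U ≈ 15.4 J

L = μ₀μᵣN²A/(2πR) = (4π×10⁻⁷)(3980)(1100)²(9.330×10^-5)/(2π×0.236) = 0.3808 H.
U = ½LI² = ½(0.3808)(8.98)² = 15.35 J.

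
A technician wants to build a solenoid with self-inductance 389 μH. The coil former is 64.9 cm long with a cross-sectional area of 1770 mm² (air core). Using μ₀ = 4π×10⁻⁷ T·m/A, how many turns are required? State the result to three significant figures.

N ≈ 337 turns

A = 1770 mm² = 1.770×10^-3 m².
From L = μ₀N²A/ℓ, N = √(Lℓ / (μ₀A)).
N = √[(3.890×10^-4)(0.649) / ((4π×10⁻⁷)×1.770×10^-3)] = √(1.135×10^5) ≈ 336.9.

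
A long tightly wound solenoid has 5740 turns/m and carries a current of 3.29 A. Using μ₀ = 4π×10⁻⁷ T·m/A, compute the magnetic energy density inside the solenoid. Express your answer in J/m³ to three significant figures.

B = μ₀nI = (4π×10⁻⁷)(5.740×10^3)(3.29) = 2.373×10^-2 T.
u = B²/(2μ₀) = (2.373×10^-2)²/(2×4π×10⁻⁷) = 224.1 J/m³.

u ≈ 224 J/m³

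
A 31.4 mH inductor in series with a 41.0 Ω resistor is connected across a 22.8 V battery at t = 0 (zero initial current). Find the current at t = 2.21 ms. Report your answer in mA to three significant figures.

τ = L/R = 3.140×10^-2/41.0 = 7.659×10^-4 s; final current I_∞ = ε/R = 22.8/41.0 = 0.5561 A.
I(t) = I_∞(1 − e^(−t/τ)) with t/τ = 2.886.
I = (0.5561)(1 − e^(−2.886)) = 0.5251 A.

I ≈ 525 mA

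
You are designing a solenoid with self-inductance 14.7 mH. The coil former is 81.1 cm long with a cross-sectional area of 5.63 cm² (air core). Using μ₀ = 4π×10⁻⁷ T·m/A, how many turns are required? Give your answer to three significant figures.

A = 5.63 cm² = 5.630×10^-4 m².
From L = μ₀N²A/ℓ, N = √(Lℓ / (μ₀A)).
N = √[(1.470×10^-2)(0.811) / ((4π×10⁻⁷)×5.630×10^-4)] = √(1.685×10^7) ≈ 4104.97.

N ≈ 4100 turns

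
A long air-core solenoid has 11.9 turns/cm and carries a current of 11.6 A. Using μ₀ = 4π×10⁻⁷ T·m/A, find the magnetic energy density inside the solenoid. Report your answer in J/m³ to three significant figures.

B = μ₀nI = (4π×10⁻⁷)(1.190×10^3)(11.6) = 1.7347×10^-2 T.
u = B²/(2μ₀) = (1.7347×10^-2)²/(2×4π×10⁻⁷) = 119.7 J/m³.

u ≈ 120 J/m³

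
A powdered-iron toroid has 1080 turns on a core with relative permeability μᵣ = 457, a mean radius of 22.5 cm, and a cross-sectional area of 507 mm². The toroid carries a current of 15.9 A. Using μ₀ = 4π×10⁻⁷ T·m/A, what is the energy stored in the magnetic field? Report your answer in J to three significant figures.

L = μ₀μᵣN²A/(2πR) = (4π×10⁻⁷)(457)(1080)²(5.070×10^-4)/(2π×0.225) = 0.2402 H.
U = ½LI² = ½(0.2402)(15.9)² = 30.37 J.

U ≈ 30.4 J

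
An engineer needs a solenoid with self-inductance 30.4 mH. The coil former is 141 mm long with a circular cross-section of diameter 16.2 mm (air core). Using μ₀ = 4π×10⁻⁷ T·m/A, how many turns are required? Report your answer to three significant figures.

N ≈ 4070 turns

A = π(d/2)² = π(8.100×10^-3 m)² = 2.061×10^-4 m².
From L = μ₀N²A/ℓ, N = √(Lℓ / (μ₀A)).
N = √[(3.040×10^-2)(0.141) / ((4π×10⁻⁷)×2.061×10^-4)] = √(1.6549×10^7) ≈ 4068.0.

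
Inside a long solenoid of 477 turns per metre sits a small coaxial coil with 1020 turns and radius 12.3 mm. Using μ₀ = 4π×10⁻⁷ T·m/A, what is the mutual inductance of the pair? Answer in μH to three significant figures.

The outer solenoid produces a uniform field B₁ = μ₀n₁I₁ across the inner coil,
so the flux linkage is N₂Φ = N₂B₁A₂ = μ₀n₁N₂A₂·I₁, giving M = μ₀n₁N₂A₂.
A₂ = πr² = π(1.230×10^-2 m)² = 4.753×10^-4 m².
M = (4π×10⁻⁷)(477)(1020)(4.753×10^-4) = 2.906×10^-4 H.

M ≈ 291 μH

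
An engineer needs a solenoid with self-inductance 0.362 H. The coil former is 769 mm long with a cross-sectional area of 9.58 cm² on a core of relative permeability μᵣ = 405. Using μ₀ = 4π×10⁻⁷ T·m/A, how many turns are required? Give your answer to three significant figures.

A = 9.58 cm² = 9.580×10^-4 m².
From L = μ₀μᵣN²A/ℓ, N = √(Lℓ / (μ₀μᵣA)).
N = √[(0.362)(0.769) / ((4π×10⁻⁷)(405)×9.580×10^-4)] = √(5.710×10^5) ≈ 755.6.

N ≈ 756 turns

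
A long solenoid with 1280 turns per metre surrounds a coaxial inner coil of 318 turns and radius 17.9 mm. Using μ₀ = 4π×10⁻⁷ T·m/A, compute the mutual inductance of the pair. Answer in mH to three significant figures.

The outer solenoid produces a uniform field B₁ = μ₀n₁I₁ across the inner coil,
so the flux linkage is N₂Φ = N₂B₁A₂ = μ₀n₁N₂A₂·I₁, giving M = μ₀n₁N₂A₂.
A₂ = πr² = π(1.790×10^-2 m)² = 1.007×10^-3 m².
M = (4π×10⁻⁷)(1280)(318)(1.007×10^-3) = 5.149×10^-4 H.

M ≈ 0.515 mH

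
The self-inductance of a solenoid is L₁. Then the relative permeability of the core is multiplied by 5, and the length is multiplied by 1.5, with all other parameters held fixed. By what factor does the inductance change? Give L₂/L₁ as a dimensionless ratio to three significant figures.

L₂/L₁ = 3.33

For a solenoid, L ∝ μᵣN²A/ℓ.
L₂/L₁ = (5) × (1.5)^-1 = 3.33.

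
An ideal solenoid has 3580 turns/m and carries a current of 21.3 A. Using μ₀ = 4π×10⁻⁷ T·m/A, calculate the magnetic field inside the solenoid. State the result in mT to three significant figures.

Inside a long solenoid, B = μ₀nI.
B = (4π×10⁻⁷)(3.580×10^3 m⁻¹)(21.3 A) = 9.582×10^-2 T.

B ≈ 95.8 mT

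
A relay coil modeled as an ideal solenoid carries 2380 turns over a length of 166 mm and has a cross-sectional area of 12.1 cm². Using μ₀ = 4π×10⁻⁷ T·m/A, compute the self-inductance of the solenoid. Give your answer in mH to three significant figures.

A = 12.1 cm² = 1.210×10^-3 m².
For a long solenoid, L = μ₀N²A/ℓ.
L = (4π×10⁻⁷)(2380)²(1.210×10^-3)/(0.166 m) = 5.188×10^-2 H.

L ≈ 51.9 mH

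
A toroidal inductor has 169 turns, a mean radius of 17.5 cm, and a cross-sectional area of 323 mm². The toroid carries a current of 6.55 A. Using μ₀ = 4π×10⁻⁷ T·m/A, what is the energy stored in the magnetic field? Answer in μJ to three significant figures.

U ≈ 226 μJ

L = μ₀N²A/(2πR) = (4π×10⁻⁷)(169)²(3.230×10^-4)/(2π×0.175) = 1.054×10^-5 H.
U = ½LI² = ½(1.054×10^-5)(6.55)² = 2.262×10^-4 J.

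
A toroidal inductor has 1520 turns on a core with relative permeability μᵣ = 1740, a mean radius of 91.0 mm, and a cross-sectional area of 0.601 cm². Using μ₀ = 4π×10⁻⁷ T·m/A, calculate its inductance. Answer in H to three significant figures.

For a thin toroid, L = μ₀μᵣN²A/(2πR).
L = (4π×10⁻⁷)(1740)(1520)²(6.010×10^-5) / (2π×9.100×10^-2 m) = 0.531 H.

L ≈ 0.531 H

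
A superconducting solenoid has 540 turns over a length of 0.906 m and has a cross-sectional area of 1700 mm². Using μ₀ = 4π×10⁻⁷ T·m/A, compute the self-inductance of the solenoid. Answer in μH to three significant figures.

A = 1700 mm² = 1.700×10^-3 m².
For a long solenoid, L = μ₀N²A/ℓ.
L = (4π×10⁻⁷)(540)²(1.700×10^-3)/(0.906 m) = 6.876×10^-4 H.

L ≈ 688 μH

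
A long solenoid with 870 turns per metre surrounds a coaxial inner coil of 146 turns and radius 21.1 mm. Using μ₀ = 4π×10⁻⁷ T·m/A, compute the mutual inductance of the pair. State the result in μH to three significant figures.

The outer solenoid produces a uniform field B₁ = μ₀n₁I₁ across the inner coil,
so the flux linkage is N₂Φ = N₂B₁A₂ = μ₀n₁N₂A₂·I₁, giving M = μ₀n₁N₂A₂.
A₂ = πr² = π(2.110×10^-2 m)² = 1.399×10^-3 m².
M = (4π×10⁻⁷)(870)(146)(1.399×10^-3) = 2.233×10^-4 H.

M ≈ 223 μH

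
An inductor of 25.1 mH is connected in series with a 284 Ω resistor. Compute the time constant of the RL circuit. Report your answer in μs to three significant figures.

τ ≈ 88.4 μs

τ = L/R = (2.510×10^-2 H)/(284 Ω) = 8.838×10^-5 s.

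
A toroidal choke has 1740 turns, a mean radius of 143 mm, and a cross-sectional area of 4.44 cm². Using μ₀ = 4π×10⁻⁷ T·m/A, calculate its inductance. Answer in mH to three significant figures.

For a thin toroid, L = μ₀N²A/(2πR).
L = (4π×10⁻⁷)(1740)²(4.440×10^-4) / (2π×0.143 m) = 1.880×10^-3 H.

L ≈ 1.88 mH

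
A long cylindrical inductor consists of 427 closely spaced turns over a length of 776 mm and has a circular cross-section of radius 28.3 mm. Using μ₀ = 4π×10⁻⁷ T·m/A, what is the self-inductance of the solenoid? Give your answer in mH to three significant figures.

A = πr² = π(2.830×10^-2 m)² = 2.516×10^-3 m².
For a long solenoid, L = μ₀N²A/ℓ.
L = (4π×10⁻⁷)(427)²(2.516×10^-3)/(0.776 m) = 7.429×10^-4 H.

L ≈ 0.743 mH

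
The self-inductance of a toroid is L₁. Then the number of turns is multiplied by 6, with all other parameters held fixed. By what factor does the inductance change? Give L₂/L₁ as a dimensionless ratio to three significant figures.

For a toroid, L ∝ μᵣN²A/R.
L₂/L₁ = (6)^2 = 36.0.

L₂/L₁ = 36.0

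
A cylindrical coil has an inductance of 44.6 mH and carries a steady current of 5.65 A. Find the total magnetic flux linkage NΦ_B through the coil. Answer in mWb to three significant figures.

From L = NΦ_B/I, the flux linkage is NΦ_B = LI.
NΦ_B = (4.460×10^-2 H)(5.65 A) = 0.252 Wb.

NΦ_B ≈ 252 mWb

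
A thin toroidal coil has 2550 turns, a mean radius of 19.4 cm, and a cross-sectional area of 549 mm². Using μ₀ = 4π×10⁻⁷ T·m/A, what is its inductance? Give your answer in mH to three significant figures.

For a thin toroid, L = μ₀N²A/(2πR).
L = (4π×10⁻⁷)(2550)²(5.490×10^-4) / (2π×0.194 m) = 3.680×10^-3 H.

L ≈ 3.68 mH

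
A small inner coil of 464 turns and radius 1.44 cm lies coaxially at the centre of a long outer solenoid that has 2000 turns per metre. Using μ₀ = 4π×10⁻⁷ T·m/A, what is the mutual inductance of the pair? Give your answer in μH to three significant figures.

The outer solenoid produces a uniform field B₁ = μ₀n₁I₁ across the inner coil,
so the flux linkage is N₂Φ = N₂B₁A₂ = μ₀n₁N₂A₂·I₁, giving M = μ₀n₁N₂A₂.
A₂ = πr² = π(1.440×10^-2 m)² = 6.514×10^-4 m².
M = (4π×10⁻⁷)(2000)(464)(6.514×10^-4) = 7.597×10^-4 H.

M ≈ 760 μH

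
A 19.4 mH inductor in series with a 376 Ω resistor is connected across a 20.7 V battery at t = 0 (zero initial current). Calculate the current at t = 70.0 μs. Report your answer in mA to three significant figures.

τ = L/R = 1.940×10^-2/376 = 5.160×10^-5 s; final current I_∞ = ε/R = 20.7/376 = 5.505×10^-2 A.
I(t) = I_∞(1 − e^(−t/τ)) with t/τ = 1.357.
I = (5.505×10^-2)(1 − e^(−1.357)) = 4.088×10^-2 A.

I ≈ 40.9 mA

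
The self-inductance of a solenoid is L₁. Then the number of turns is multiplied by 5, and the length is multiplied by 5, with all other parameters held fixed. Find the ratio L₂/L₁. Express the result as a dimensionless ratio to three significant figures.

For a solenoid, L ∝ μᵣN²A/ℓ.
L₂/L₁ = (5)^2 × (5)^-1 = 5.00.

L₂/L₁ = 5.00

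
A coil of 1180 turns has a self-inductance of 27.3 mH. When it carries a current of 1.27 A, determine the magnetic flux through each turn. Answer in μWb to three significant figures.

Φ_B ≈ 29.4 μWb

From L = NΦ_B/I, the flux per turn is Φ_B = LI/N.
Φ_B = (2.730×10^-2 H)(1.27 A)/1180 = 2.938×10^-5 Wb.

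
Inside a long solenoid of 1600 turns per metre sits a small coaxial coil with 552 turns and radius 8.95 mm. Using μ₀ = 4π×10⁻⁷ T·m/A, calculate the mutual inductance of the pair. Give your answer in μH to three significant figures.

The outer solenoid produces a uniform field B₁ = μ₀n₁I₁ across the inner coil,
so the flux linkage is N₂Φ = N₂B₁A₂ = μ₀n₁N₂A₂·I₁, giving M = μ₀n₁N₂A₂.
A₂ = πr² = π(8.950×10^-3 m)² = 2.516×10^-4 m².
M = (4π×10⁻⁷)(1600)(552)(2.516×10^-4) = 2.793×10^-4 H.

M ≈ 279 μH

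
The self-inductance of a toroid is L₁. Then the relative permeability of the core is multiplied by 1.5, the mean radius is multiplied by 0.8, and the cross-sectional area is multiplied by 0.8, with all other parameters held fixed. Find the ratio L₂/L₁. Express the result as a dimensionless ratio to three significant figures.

For a toroid, L ∝ μᵣN²A/R.
L₂/L₁ = (1.5) × (0.8)^-1 × (0.8) = 1.50.

L₂/L₁ = 1.50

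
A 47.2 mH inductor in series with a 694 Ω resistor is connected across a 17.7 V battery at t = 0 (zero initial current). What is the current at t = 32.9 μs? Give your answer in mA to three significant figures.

τ = L/R = 4.720×10^-2/694 = 6.801×10^-5 s; final current I_∞ = ε/R = 17.7/694 = 2.550×10^-2 A.
I(t) = I_∞(1 − e^(−t/τ)) with t/τ = 0.484.
I = (2.550×10^-2)(1 − e^(−0.484)) = 9.782×10^-3 A.

I ≈ 9.78 mA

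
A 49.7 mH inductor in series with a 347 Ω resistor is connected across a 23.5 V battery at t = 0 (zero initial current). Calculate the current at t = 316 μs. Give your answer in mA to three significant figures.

τ = L/R = 4.970×10^-2/347 = 1.432×10^-4 s; final current I_∞ = ε/R = 23.5/347 = 6.772×10^-2 A.
I(t) = I_∞(1 − e^(−t/τ)) with t/τ = 2.206.
I = (6.772×10^-2)(1 − e^(−2.206)) = 6.027×10^-2 A.

I ≈ 60.3 mA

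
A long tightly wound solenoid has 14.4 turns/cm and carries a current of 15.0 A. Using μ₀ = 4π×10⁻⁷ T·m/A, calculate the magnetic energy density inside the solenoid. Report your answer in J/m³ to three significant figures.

B = μ₀nI = (4π×10⁻⁷)(1.440×10^3)(15.0) = 2.714×10^-2 T.
u = B²/(2μ₀) = (2.714×10^-2)²/(2×4π×10⁻⁷) = 293.1 J/m³.

u ≈ 293 J/m³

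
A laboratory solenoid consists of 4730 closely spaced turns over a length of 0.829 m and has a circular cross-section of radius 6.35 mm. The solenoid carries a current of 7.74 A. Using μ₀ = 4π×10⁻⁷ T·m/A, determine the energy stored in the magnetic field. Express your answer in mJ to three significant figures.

A = πr² = π(6.350×10^-3 m)² = 1.267×10^-4 m².
L = μ₀N²A/ℓ = (4π×10⁻⁷)(4730)²(1.267×10^-4)/(0.829) = 4.296×10^-3 H.
U = ½LI² = ½(4.296×10^-3)(7.74)² = 0.1287 J.

U ≈ 129 mJ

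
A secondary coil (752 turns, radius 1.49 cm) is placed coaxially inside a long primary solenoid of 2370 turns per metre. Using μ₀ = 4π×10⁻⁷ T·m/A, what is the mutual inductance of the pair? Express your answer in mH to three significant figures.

M ≈ 1.56 mH

The outer solenoid produces a uniform field B₁ = μ₀n₁I₁ across the inner coil,
so the flux linkage is N₂Φ = N₂B₁A₂ = μ₀n₁N₂A₂·I₁, giving M = μ₀n₁N₂A₂.
A₂ = πr² = π(1.490×10^-2 m)² = 6.9746×10^-4 m².
M = (4π×10⁻⁷)(2370)(752)(6.9746×10^-4) = 1.562×10^-3 H.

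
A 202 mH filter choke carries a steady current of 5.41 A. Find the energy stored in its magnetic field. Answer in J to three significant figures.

Stored magnetic energy: U = ½LI².
U = ½(0.202 H)(5.41 A)² = 2.956 J.

U ≈ 2.96 J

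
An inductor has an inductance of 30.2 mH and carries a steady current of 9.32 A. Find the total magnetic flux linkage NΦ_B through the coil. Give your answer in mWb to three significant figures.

NΦ_B ≈ 281 mWb

From L = NΦ_B/I, the flux linkage is NΦ_B = LI.
NΦ_B = (3.020×10^-2 H)(9.32 A) = 0.28146 Wb.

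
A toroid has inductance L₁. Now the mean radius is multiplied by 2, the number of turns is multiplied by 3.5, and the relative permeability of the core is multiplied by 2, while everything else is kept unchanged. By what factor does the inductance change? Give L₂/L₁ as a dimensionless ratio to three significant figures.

L₂/L₁ = 12.3

For a toroid, L ∝ μᵣN²A/R.
L₂/L₁ = (2)^-1 × (3.5)^2 × (2) = 12.3.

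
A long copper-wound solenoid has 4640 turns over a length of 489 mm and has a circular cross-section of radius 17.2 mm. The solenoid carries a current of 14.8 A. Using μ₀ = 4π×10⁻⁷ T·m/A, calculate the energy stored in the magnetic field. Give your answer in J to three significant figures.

U ≈ 5.63 J

A = πr² = π(1.720×10^-2 m)² = 9.294×10^-4 m².
L = μ₀N²A/ℓ = (4π×10⁻⁷)(4640)²(9.294×10^-4)/(0.489) = 5.142×10^-2 H.
U = ½LI² = ½(5.142×10^-2)(14.8)² = 5.632 J.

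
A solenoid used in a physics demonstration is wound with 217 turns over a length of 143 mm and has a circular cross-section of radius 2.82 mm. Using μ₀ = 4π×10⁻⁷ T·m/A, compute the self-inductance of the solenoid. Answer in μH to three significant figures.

A = πr² = π(2.820×10^-3 m)² = 2.498×10^-5 m².
For a long solenoid, L = μ₀N²A/ℓ.
L = (4π×10⁻⁷)(217)²(2.498×10^-5)/(0.143 m) = 1.034×10^-5 H.

L ≈ 10.3 μH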